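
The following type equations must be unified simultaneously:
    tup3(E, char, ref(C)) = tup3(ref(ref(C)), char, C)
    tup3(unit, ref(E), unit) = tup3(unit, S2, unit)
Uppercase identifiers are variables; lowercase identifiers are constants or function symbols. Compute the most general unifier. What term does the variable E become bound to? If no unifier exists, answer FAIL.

Decompose tup3/3: E = ref(ref(C)),  char = char,  ref(C) = C.
Bind E := ref(ref(C)); substituting into the one remaining equation that mentions E gives: tup3(unit, ref(ref(ref(C))), unit) = tup3(unit, S2, unit).
Delete trivial equation char = char.
Occurs check fails: C occurs in ref(C); the equation C = ref(C) has no finite solution.

FAIL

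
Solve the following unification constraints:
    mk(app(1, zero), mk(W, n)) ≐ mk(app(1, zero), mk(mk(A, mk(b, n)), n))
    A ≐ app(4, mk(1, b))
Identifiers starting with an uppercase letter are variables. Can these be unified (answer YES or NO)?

YES

Decompose mk/2: app(1, zero) ≐ app(1, zero),  mk(W, n) ≐ mk(mk(A, mk(b, n)), n).
Delete trivial equation app(1, zero) ≐ app(1, zero).
Decompose mk/2: W ≐ mk(A, mk(b, n)),  n ≐ n.
Bind W := mk(A, mk(b, n)); no other remaining equation mentions W.
Delete trivial equation n ≐ n.
Bind A := app(4, mk(1, b)). Substituting into the earlier binding gives W := mk(app(4, mk(1, b)), mk(b, n)).
No equations remain and no clash or occurs-check failure arose, so a unifier exists.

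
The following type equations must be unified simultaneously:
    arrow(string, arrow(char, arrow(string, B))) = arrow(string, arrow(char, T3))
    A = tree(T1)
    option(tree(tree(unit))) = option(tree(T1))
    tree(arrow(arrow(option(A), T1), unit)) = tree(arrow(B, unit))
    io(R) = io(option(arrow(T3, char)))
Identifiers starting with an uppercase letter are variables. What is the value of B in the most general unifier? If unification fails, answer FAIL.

arrow(option(tree(tree(unit))), tree(unit))

Decompose arrow/2: string = string,  arrow(char, arrow(string, B)) = arrow(char, T3).
Delete trivial equation string = string.
Decompose arrow/2: char = char,  arrow(string, B) = T3.
Delete trivial equation char = char.
Bind T3 := arrow(string, B); substituting into the one remaining equation that mentions T3 gives: io(R) = io(option(arrow(arrow(string, B), char))).
Bind A := tree(T1); substituting into the one remaining equation that mentions A gives: tree(arrow(arrow(option(tree(T1)), T1), unit)) = tree(arrow(B, unit)).
Decompose option/1: tree(tree(unit)) = tree(T1).
Decompose tree/1: tree(unit) = T1.
Bind T1 := tree(unit); substituting into the one remaining equation that mentions T1 gives: tree(arrow(arrow(option(tree(tree(unit))), tree(unit)), unit)) = tree(arrow(B, unit)). Substituting into the earlier binding gives A := tree(tree(unit)).
Decompose tree/1: arrow(arrow(option(tree(tree(unit))), tree(unit)), unit) = arrow(B, unit).
Decompose arrow/2: arrow(option(tree(tree(unit))), tree(unit)) = B,  unit = unit.
Bind B := arrow(option(tree(tree(unit))), tree(unit)); substituting into the one remaining equation that mentions B gives: io(R) = io(option(arrow(arrow(string, arrow(option(tree(tree(unit))), tree(unit))), char))). Substituting into the earlier binding gives T3 := arrow(string, arrow(option(tree(tree(unit))), tree(unit))).
Delete trivial equation unit = unit.
Decompose io/1: R = option(arrow(arrow(string, arrow(option(tree(tree(unit))), tree(unit))), char)).
Bind R := option(arrow(arrow(string, arrow(option(tree(tree(unit))), tree(unit))), char)).
MGU = { T3 := arrow(string, arrow(option(tree(tree(unit))), tree(unit))), A := tree(tree(unit)), T1 := tree(unit), B := arrow(option(tree(tree(unit))), tree(unit)), R := option(arrow(arrow(string, arrow(option(tree(tree(unit))), tree(unit))), char)) }, so B := arrow(option(tree(tree(unit))), tree(unit)).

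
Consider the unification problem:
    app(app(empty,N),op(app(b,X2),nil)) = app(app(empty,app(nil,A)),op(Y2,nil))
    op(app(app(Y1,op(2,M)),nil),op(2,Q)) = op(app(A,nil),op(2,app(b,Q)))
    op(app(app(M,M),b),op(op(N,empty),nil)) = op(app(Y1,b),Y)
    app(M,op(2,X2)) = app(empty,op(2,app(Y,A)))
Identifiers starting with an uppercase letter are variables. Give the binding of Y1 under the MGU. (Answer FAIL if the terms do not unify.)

Decompose app/2: app(empty,N) = app(empty,app(nil,A)),  op(app(b,X2),nil) = op(Y2,nil).
Decompose app/2: empty = empty,  N = app(nil,A).
Delete trivial equation empty = empty.
Bind N := app(nil,A); substituting into the one remaining equation that mentions N gives: op(app(app(M,M),b),op(op(app(nil,A),empty),nil)) = op(app(Y1,b),Y).
Decompose op/2: app(b,X2) = Y2,  nil = nil.
Bind Y2 := app(b,X2); no other remaining equation mentions Y2.
Delete trivial equation nil = nil.
Decompose op/2: app(app(Y1,op(2,M)),nil) = app(A,nil),  op(2,Q) = op(2,app(b,Q)).
Decompose app/2: app(Y1,op(2,M)) = A,  nil = nil.
Bind A := app(Y1,op(2,M)); substituting into the 2 remaining equations that mention A gives: op(app(app(M,M),b),op(op(app(nil,app(Y1,op(2,M))),empty),nil)) = op(app(Y1,b),Y),  app(M,op(2,X2)) = app(empty,op(2,app(Y,app(Y1,op(2,M))))). Substituting into the earlier binding gives N := app(nil,app(Y1,op(2,M))).
Delete trivial equation nil = nil.
Decompose op/2: 2 = 2,  Q = app(b,Q).
Delete trivial equation 2 = 2.
Occurs check fails: Q occurs in app(b,Q); the equation Q = app(b,Q) has no finite solution.

FAIL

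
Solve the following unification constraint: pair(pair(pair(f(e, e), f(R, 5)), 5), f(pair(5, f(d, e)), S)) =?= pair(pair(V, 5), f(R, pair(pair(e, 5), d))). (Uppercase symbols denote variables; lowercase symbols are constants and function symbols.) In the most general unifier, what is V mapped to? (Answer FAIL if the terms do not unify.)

Decompose pair/2: pair(pair(f(e, e), f(R, 5)), 5) =?= pair(V, 5),  f(pair(5, f(d, e)), S) =?= f(R, pair(pair(e, 5), d)).
Decompose pair/2: pair(f(e, e), f(R, 5)) =?= V,  5 =?= 5.
Bind V := pair(f(e, e), f(R, 5)); no other remaining equation mentions V.
Delete trivial equation 5 =?= 5.
Decompose f/2: pair(5, f(d, e)) =?= R,  S =?= pair(pair(e, 5), d).
Bind R := pair(5, f(d, e)); no other remaining equation mentions R. Substituting into the earlier binding gives V := pair(f(e, e), f(pair(5, f(d, e)), 5)).
Bind S := pair(pair(e, 5), d).
MGU = { V -> pair(f(e, e), f(pair(5, f(d, e)), 5)), R -> pair(5, f(d, e)), S -> pair(pair(e, 5), d) }, so V -> pair(f(e, e), f(pair(5, f(d, e)), 5)).

pair(f(e, e), f(pair(5, f(d, e)), 5))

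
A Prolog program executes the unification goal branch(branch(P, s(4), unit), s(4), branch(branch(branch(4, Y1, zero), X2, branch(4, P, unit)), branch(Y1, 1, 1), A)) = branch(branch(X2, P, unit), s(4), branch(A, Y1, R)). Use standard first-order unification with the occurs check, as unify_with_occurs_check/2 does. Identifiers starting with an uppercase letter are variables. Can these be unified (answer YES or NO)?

NO

Decompose branch/3: branch(P, s(4), unit) = branch(X2, P, unit),  s(4) = s(4),  branch(branch(branch(4, Y1, zero), X2, branch(4, P, unit)), branch(Y1, 1, 1), A) = branch(A, Y1, R).
Decompose branch/3: P = X2,  s(4) = P,  unit = unit.
Bind P := X2; substituting into the 2 remaining equations that mention P gives: s(4) = X2,  branch(branch(branch(4, Y1, zero), X2, branch(4, X2, unit)), branch(Y1, 1, 1), A) = branch(A, Y1, R).
Bind X2 := s(4); substituting into the one remaining equation that mentions X2 gives: branch(branch(branch(4, Y1, zero), s(4), branch(4, s(4), unit)), branch(Y1, 1, 1), A) = branch(A, Y1, R). Substituting into the earlier binding gives P := s(4).
Delete trivial equation unit = unit.
Delete trivial equation s(4) = s(4).
Decompose branch/3: branch(branch(4, Y1, zero), s(4), branch(4, s(4), unit)) = A,  branch(Y1, 1, 1) = Y1,  A = R.
Bind A := branch(branch(4, Y1, zero), s(4), branch(4, s(4), unit)); substituting into the one remaining equation that mentions A gives: branch(branch(4, Y1, zero), s(4), branch(4, s(4), unit)) = R.
Occurs check fails: Y1 occurs in branch(Y1, 1, 1); the equation Y1 = branch(Y1, 1, 1) has no finite solution.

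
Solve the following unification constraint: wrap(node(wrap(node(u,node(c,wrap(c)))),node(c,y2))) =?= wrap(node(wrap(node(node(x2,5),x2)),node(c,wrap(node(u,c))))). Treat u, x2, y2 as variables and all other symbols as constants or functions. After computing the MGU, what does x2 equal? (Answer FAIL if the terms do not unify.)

node(c,wrap(c))

Decompose wrap/1: node(wrap(node(u,node(c,wrap(c)))),node(c,y2)) =?= node(wrap(node(node(x2,5),x2)),node(c,wrap(node(u,c)))).
Decompose node/2: wrap(node(u,node(c,wrap(c)))) =?= wrap(node(node(x2,5),x2)),  node(c,y2) =?= node(c,wrap(node(u,c))).
Decompose wrap/1: node(u,node(c,wrap(c))) =?= node(node(x2,5),x2).
Decompose node/2: u =?= node(x2,5),  node(c,wrap(c)) =?= x2.
Bind u := node(x2,5); substituting into the one remaining equation that mentions u gives: node(c,y2) =?= node(c,wrap(node(node(x2,5),c))).
Bind x2 := node(c,wrap(c)); substituting into the remaining equation gives: node(c,y2) =?= node(c,wrap(node(node(node(c,wrap(c)),5),c))). Substituting into the earlier binding gives u := node(node(c,wrap(c)),5).
Decompose node/2: c =?= c,  y2 =?= wrap(node(node(node(c,wrap(c)),5),c)).
Delete trivial equation c =?= c.
Bind y2 := wrap(node(node(node(c,wrap(c)),5),c)).
MGU = { u -> node(node(c,wrap(c)),5), x2 -> node(c,wrap(c)), y2 -> wrap(node(node(node(c,wrap(c)),5),c)) }, so x2 -> node(c,wrap(c)).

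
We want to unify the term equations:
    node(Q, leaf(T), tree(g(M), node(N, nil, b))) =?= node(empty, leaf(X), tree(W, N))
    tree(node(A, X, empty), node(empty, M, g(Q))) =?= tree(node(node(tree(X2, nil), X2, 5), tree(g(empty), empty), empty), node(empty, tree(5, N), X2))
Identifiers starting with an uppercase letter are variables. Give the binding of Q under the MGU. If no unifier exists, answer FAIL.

Decompose node/3: Q =?= empty,  leaf(T) =?= leaf(X),  tree(g(M), node(N, nil, b)) =?= tree(W, N).
Bind Q := empty; substituting into the one remaining equation that mentions Q gives: tree(node(A, X, empty), node(empty, M, g(empty))) =?= tree(node(node(tree(X2, nil), X2, 5), tree(g(empty), empty), empty), node(empty, tree(5, N), X2)).
Decompose leaf/1: T =?= X.
Bind T := X; no other remaining equation mentions T.
Decompose tree/2: g(M) =?= W,  node(N, nil, b) =?= N.
Bind W := g(M); no other remaining equation mentions W.
Occurs check fails: N occurs in node(N, nil, b); the equation N =?= node(N, nil, b) has no finite solution.

FAIL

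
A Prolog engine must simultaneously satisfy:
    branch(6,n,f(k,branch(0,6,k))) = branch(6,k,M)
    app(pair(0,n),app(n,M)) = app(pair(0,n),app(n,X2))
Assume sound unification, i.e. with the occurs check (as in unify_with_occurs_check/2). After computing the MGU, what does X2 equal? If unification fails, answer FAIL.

Decompose branch/3: 6 = 6,  n = k,  f(k,branch(0,6,k)) = M.
Delete trivial equation 6 = 6.
Clash: constants n and k differ; no unifier exists.

FAIL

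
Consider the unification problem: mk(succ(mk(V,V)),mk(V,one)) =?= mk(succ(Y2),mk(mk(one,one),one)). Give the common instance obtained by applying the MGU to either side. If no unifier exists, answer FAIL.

Decompose mk/2: succ(mk(V,V)) =?= succ(Y2),  mk(V,one) =?= mk(mk(one,one),one).
Decompose succ/1: mk(V,V) =?= Y2.
Bind Y2 := mk(V,V); no other remaining equation mentions Y2.
Decompose mk/2: V =?= mk(one,one),  one =?= one.
Bind V := mk(one,one); no other remaining equation mentions V. Substituting into the earlier binding gives Y2 := mk(mk(one,one),mk(one,one)).
Delete trivial equation one =?= one.
Applying the MGU to either side gives mk(succ(mk(mk(one,one),mk(one,one))),mk(mk(one,one),one)).

mk(succ(mk(mk(one,one),mk(one,one))),mk(mk(one,one),one))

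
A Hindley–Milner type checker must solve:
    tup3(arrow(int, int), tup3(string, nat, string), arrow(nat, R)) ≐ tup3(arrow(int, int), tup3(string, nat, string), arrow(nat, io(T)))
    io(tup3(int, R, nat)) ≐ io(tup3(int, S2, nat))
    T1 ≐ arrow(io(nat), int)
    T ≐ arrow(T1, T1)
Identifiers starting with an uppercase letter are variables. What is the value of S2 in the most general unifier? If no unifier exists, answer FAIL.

io(arrow(arrow(io(nat), int), arrow(io(nat), int)))

Decompose tup3/3: arrow(int, int) ≐ arrow(int, int),  tup3(string, nat, string) ≐ tup3(string, nat, string),  arrow(nat, R) ≐ arrow(nat, io(T)).
Delete trivial equation arrow(int, int) ≐ arrow(int, int).
Delete trivial equation tup3(string, nat, string) ≐ tup3(string, nat, string).
Decompose arrow/2: nat ≐ nat,  R ≐ io(T).
Delete trivial equation nat ≐ nat.
Bind R := io(T); substituting into the one remaining equation that mentions R gives: io(tup3(int, io(T), nat)) ≐ io(tup3(int, S2, nat)).
Decompose io/1: tup3(int, io(T), nat) ≐ tup3(int, S2, nat).
Decompose tup3/3: int ≐ int,  io(T) ≐ S2,  nat ≐ nat.
Delete trivial equation int ≐ int.
Bind S2 := io(T); no other remaining equation mentions S2.
Delete trivial equation nat ≐ nat.
Bind T1 := arrow(io(nat), int); substituting into the remaining equation gives: T ≐ arrow(arrow(io(nat), int), arrow(io(nat), int)).
Bind T := arrow(arrow(io(nat), int), arrow(io(nat), int)). Substituting into the earlier bindings gives R := io(arrow(arrow(io(nat), int), arrow(io(nat), int))), S2 := io(arrow(arrow(io(nat), int), arrow(io(nat), int))).
MGU = { R := io(arrow(arrow(io(nat), int), arrow(io(nat), int))), S2 := io(arrow(arrow(io(nat), int), arrow(io(nat), int))), T1 := arrow(io(nat), int), T := arrow(arrow(io(nat), int), arrow(io(nat), int)) }, so S2 := io(arrow(arrow(io(nat), int), arrow(io(nat), int))).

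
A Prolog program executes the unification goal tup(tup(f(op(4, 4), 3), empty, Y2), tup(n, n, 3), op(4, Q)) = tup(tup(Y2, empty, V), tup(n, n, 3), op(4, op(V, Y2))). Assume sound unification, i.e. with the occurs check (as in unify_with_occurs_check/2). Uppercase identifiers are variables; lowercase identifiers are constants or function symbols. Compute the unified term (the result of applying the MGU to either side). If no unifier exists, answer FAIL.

Decompose tup/3: tup(f(op(4, 4), 3), empty, Y2) = tup(Y2, empty, V),  tup(n, n, 3) = tup(n, n, 3),  op(4, Q) = op(4, op(V, Y2)).
Decompose tup/3: f(op(4, 4), 3) = Y2,  empty = empty,  Y2 = V.
Bind Y2 := f(op(4, 4), 3); substituting into the 2 remaining equations that mention Y2 gives: f(op(4, 4), 3) = V,  op(4, Q) = op(4, op(V, f(op(4, 4), 3))).
Delete trivial equation empty = empty.
Bind V := f(op(4, 4), 3); substituting into the one remaining equation that mentions V gives: op(4, Q) = op(4, op(f(op(4, 4), 3), f(op(4, 4), 3))).
Delete trivial equation tup(n, n, 3) = tup(n, n, 3).
Decompose op/2: 4 = 4,  Q = op(f(op(4, 4), 3), f(op(4, 4), 3)).
Delete trivial equation 4 = 4.
Bind Q := op(f(op(4, 4), 3), f(op(4, 4), 3)).
Applying the MGU to either side gives tup(tup(f(op(4, 4), 3), empty, f(op(4, 4), 3)), tup(n, n, 3), op(4, op(f(op(4, 4), 3), f(op(4, 4), 3)))).

tup(tup(f(op(4, 4), 3), empty, f(op(4, 4), 3)), tup(n, n, 3), op(4, op(f(op(4, 4), 3), f(op(4, 4), 3))))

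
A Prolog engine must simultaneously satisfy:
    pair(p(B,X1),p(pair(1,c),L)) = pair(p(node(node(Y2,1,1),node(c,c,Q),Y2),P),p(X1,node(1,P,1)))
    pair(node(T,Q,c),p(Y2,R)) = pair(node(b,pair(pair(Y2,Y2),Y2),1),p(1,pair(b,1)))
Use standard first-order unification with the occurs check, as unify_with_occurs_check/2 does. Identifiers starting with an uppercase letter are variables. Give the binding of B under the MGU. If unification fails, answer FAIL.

Decompose pair/2: p(B,X1) = p(node(node(Y2,1,1),node(c,c,Q),Y2),P),  p(pair(1,c),L) = p(X1,node(1,P,1)).
Decompose p/2: B = node(node(Y2,1,1),node(c,c,Q),Y2),  X1 = P.
Bind B := node(node(Y2,1,1),node(c,c,Q),Y2); no other remaining equation mentions B.
Bind X1 := P; substituting into the one remaining equation that mentions X1 gives: p(pair(1,c),L) = p(P,node(1,P,1)).
Decompose p/2: pair(1,c) = P,  L = node(1,P,1).
Bind P := pair(1,c); substituting into the one remaining equation that mentions P gives: L = node(1,pair(1,c),1). Substituting into the earlier binding gives X1 := pair(1,c).
Bind L := node(1,pair(1,c),1); no other remaining equation mentions L.
Decompose pair/2: node(T,Q,c) = node(b,pair(pair(Y2,Y2),Y2),1),  p(Y2,R) = p(1,pair(b,1)).
Decompose node/3: T = b,  Q = pair(pair(Y2,Y2),Y2),  c = 1.
Bind T := b; no other remaining equation mentions T.
Bind Q := pair(pair(Y2,Y2),Y2); no other remaining equation mentions Q. Substituting into the earlier binding gives B := node(node(Y2,1,1),node(c,c,pair(pair(Y2,Y2),Y2)),Y2).
Clash: constants c and 1 differ; no unifier exists.

FAIL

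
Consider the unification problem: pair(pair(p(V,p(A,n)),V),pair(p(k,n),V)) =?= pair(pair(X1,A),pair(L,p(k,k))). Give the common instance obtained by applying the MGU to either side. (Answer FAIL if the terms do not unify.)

Decompose pair/2: pair(p(V,p(A,n)),V) =?= pair(X1,A),  pair(p(k,n),V) =?= pair(L,p(k,k)).
Decompose pair/2: p(V,p(A,n)) =?= X1,  V =?= A.
Bind X1 := p(V,p(A,n)); no other remaining equation mentions X1.
Bind V := A; substituting into the remaining equation gives: pair(p(k,n),A) =?= pair(L,p(k,k)). Substituting into the earlier binding gives X1 := p(A,p(A,n)).
Decompose pair/2: p(k,n) =?= L,  A =?= p(k,k).
Bind L := p(k,n); no other remaining equation mentions L.
Bind A := p(k,k). Substituting into the earlier bindings gives X1 := p(p(k,k),p(p(k,k),n)), V := p(k,k).
Applying the MGU to either side gives pair(pair(p(p(k,k),p(p(k,k),n)),p(k,k)),pair(p(k,n),p(k,k))).

pair(pair(p(p(k,k),p(p(k,k),n)),p(k,k)),pair(p(k,n),p(k,k)))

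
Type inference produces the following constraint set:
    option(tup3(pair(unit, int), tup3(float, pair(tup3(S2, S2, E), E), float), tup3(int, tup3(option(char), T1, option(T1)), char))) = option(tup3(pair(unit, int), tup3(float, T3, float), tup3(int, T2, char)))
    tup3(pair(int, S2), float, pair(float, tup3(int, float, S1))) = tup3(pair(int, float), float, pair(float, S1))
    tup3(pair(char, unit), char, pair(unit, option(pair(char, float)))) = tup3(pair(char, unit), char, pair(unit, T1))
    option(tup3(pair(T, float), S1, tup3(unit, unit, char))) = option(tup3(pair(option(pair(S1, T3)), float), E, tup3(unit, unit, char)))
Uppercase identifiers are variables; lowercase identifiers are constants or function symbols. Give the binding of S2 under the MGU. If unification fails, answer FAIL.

Decompose option/1: tup3(pair(unit, int), tup3(float, pair(tup3(S2, S2, E), E), float), tup3(int, tup3(option(char), T1, option(T1)), char)) = tup3(pair(unit, int), tup3(float, T3, float), tup3(int, T2, char)).
Decompose tup3/3: pair(unit, int) = pair(unit, int),  tup3(float, pair(tup3(S2, S2, E), E), float) = tup3(float, T3, float),  tup3(int, tup3(option(char), T1, option(T1)), char) = tup3(int, T2, char).
Delete trivial equation pair(unit, int) = pair(unit, int).
Decompose tup3/3: float = float,  pair(tup3(S2, S2, E), E) = T3,  float = float.
Delete trivial equation float = float.
Bind T3 := pair(tup3(S2, S2, E), E); substituting into the one remaining equation that mentions T3 gives: option(tup3(pair(T, float), S1, tup3(unit, unit, char))) = option(tup3(pair(option(pair(S1, pair(tup3(S2, S2, E), E))), float), E, tup3(unit, unit, char))).
Delete trivial equation float = float.
Decompose tup3/3: int = int,  tup3(option(char), T1, option(T1)) = T2,  char = char.
Delete trivial equation int = int.
Bind T2 := tup3(option(char), T1, option(T1)); no other remaining equation mentions T2.
Delete trivial equation char = char.
Decompose tup3/3: pair(int, S2) = pair(int, float),  float = float,  pair(float, tup3(int, float, S1)) = pair(float, S1).
Decompose pair/2: int = int,  S2 = float.
Delete trivial equation int = int.
Bind S2 := float; substituting into the one remaining equation that mentions S2 gives: option(tup3(pair(T, float), S1, tup3(unit, unit, char))) = option(tup3(pair(option(pair(S1, pair(tup3(float, float, E), E))), float), E, tup3(unit, unit, char))). Substituting into the earlier binding gives T3 := pair(tup3(float, float, E), E).
Delete trivial equation float = float.
Decompose pair/2: float = float,  tup3(int, float, S1) = S1.
Delete trivial equation float = float.
Occurs check fails: S1 occurs in tup3(int, float, S1); the equation S1 = tup3(int, float, S1) has no finite solution.

FAIL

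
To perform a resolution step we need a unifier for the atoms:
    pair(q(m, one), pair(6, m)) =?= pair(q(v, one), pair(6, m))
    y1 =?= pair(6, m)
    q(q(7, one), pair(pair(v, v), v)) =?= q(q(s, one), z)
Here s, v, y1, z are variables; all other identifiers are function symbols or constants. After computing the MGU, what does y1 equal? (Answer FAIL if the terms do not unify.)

pair(6, m)

Decompose pair/2: q(m, one) =?= q(v, one),  pair(6, m) =?= pair(6, m).
Decompose q/2: m =?= v,  one =?= one.
Bind v := m; substituting into the one remaining equation that mentions v gives: q(q(7, one), pair(pair(m, m), m)) =?= q(q(s, one), z).
Delete trivial equation one =?= one.
Delete trivial equation pair(6, m) =?= pair(6, m).
Bind y1 := pair(6, m); no other remaining equation mentions y1.
Decompose q/2: q(7, one) =?= q(s, one),  pair(pair(m, m), m) =?= z.
Decompose q/2: 7 =?= s,  one =?= one.
Bind s := 7; no other remaining equation mentions s.
Delete trivial equation one =?= one.
Bind z := pair(pair(m, m), m).
MGU = { v -> m, y1 -> pair(6, m), s -> 7, z -> pair(pair(m, m), m) }, so y1 -> pair(6, m).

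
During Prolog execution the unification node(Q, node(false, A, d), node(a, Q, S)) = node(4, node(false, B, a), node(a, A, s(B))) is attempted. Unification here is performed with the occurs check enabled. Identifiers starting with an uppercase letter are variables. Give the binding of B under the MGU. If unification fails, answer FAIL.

Decompose node/3: Q = 4,  node(false, A, d) = node(false, B, a),  node(a, Q, S) = node(a, A, s(B)).
Bind Q := 4; substituting into the one remaining equation that mentions Q gives: node(a, 4, S) = node(a, A, s(B)).
Decompose node/3: false = false,  A = B,  d = a.
Delete trivial equation false = false.
Bind A := B; substituting into the one remaining equation that mentions A gives: node(a, 4, S) = node(a, B, s(B)).
Clash: constants d and a differ; no unifier exists.

FAIL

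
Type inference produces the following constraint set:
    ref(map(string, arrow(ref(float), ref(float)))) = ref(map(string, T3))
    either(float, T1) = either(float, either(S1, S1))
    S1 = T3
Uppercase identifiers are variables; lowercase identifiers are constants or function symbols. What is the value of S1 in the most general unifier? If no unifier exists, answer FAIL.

Decompose ref/1: map(string, arrow(ref(float), ref(float))) = map(string, T3).
Decompose map/2: string = string,  arrow(ref(float), ref(float)) = T3.
Delete trivial equation string = string.
Bind T3 := arrow(ref(float), ref(float)); substituting into the one remaining equation that mentions T3 gives: S1 = arrow(ref(float), ref(float)).
Decompose either/2: float = float,  T1 = either(S1, S1).
Delete trivial equation float = float.
Bind T1 := either(S1, S1); no other remaining equation mentions T1.
Bind S1 := arrow(ref(float), ref(float)). Substituting into the earlier binding gives T1 := either(arrow(ref(float), ref(float)), arrow(ref(float), ref(float))).
MGU = { T3 -> arrow(ref(float), ref(float)), T1 -> either(arrow(ref(float), ref(float)), arrow(ref(float), ref(float))), S1 -> arrow(ref(float), ref(float)) }, so S1 -> arrow(ref(float), ref(float)).

arrow(ref(float), ref(float))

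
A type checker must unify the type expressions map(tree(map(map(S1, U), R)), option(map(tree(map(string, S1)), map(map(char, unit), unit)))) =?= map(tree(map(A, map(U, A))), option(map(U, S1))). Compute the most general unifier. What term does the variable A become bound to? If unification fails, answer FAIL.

map(map(map(char, unit), unit), tree(map(string, map(map(char, unit), unit))))

Decompose map/2: tree(map(map(S1, U), R)) =?= tree(map(A, map(U, A))),  option(map(tree(map(string, S1)), map(map(char, unit), unit))) =?= option(map(U, S1)).
Decompose tree/1: map(map(S1, U), R) =?= map(A, map(U, A)).
Decompose map/2: map(S1, U) =?= A,  R =?= map(U, A).
Bind A := map(S1, U); substituting into the one remaining equation that mentions A gives: R =?= map(U, map(S1, U)).
Bind R := map(U, map(S1, U)); no other remaining equation mentions R.
Decompose option/1: map(tree(map(string, S1)), map(map(char, unit), unit)) =?= map(U, S1).
Decompose map/2: tree(map(string, S1)) =?= U,  map(map(char, unit), unit) =?= S1.
Bind U := tree(map(string, S1)); no other remaining equation mentions U. Substituting into the earlier bindings gives A := map(S1, tree(map(string, S1))), R := map(tree(map(string, S1)), map(S1, tree(map(string, S1)))).
Bind S1 := map(map(char, unit), unit). Substituting into the earlier bindings gives A := map(map(map(char, unit), unit), tree(map(string, map(map(char, unit), unit)))), R := map(tree(map(string, map(map(char, unit), unit))), map(map(map(char, unit), unit), tree(map(string, map(map(char, unit), unit))))), U := tree(map(string, map(map(char, unit), unit))).
MGU = { A ↦ map(map(map(char, unit), unit), tree(map(string, map(map(char, unit), unit)))), R ↦ map(tree(map(string, map(map(char, unit), unit))), map(map(map(char, unit), unit), tree(map(string, map(map(char, unit), unit))))), U ↦ tree(map(string, map(map(char, unit), unit))), S1 ↦ map(map(char, unit), unit) }, so A ↦ map(map(map(char, unit), unit), tree(map(string, map(map(char, unit), unit)))).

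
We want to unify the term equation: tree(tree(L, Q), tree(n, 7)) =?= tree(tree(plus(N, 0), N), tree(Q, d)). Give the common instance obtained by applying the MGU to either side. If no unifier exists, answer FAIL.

FAIL

Decompose tree/2: tree(L, Q) =?= tree(plus(N, 0), N),  tree(n, 7) =?= tree(Q, d).
Decompose tree/2: L =?= plus(N, 0),  Q =?= N.
Bind L := plus(N, 0); no other remaining equation mentions L.
Bind Q := N; substituting into the remaining equation gives: tree(n, 7) =?= tree(N, d).
Decompose tree/2: n =?= N,  7 =?= d.
Bind N := n; no other remaining equation mentions N. Substituting into the earlier bindings gives L := plus(n, 0), Q := n.
Clash: constants 7 and d differ; no unifier exists.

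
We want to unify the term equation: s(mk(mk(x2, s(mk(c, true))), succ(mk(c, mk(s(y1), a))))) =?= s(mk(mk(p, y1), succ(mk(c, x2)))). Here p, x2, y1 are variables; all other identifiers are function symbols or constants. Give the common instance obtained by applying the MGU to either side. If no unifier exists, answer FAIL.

s(mk(mk(mk(s(s(mk(c, true))), a), s(mk(c, true))), succ(mk(c, mk(s(s(mk(c, true))), a)))))

Decompose s/1: mk(mk(x2, s(mk(c, true))), succ(mk(c, mk(s(y1), a)))) =?= mk(mk(p, y1), succ(mk(c, x2))).
Decompose mk/2: mk(x2, s(mk(c, true))) =?= mk(p, y1),  succ(mk(c, mk(s(y1), a))) =?= succ(mk(c, x2)).
Decompose mk/2: x2 =?= p,  s(mk(c, true)) =?= y1.
Bind x2 := p; substituting into the one remaining equation that mentions x2 gives: succ(mk(c, mk(s(y1), a))) =?= succ(mk(c, p)).
Bind y1 := s(mk(c, true)); substituting into the remaining equation gives: succ(mk(c, mk(s(s(mk(c, true))), a))) =?= succ(mk(c, p)).
Decompose succ/1: mk(c, mk(s(s(mk(c, true))), a)) =?= mk(c, p).
Decompose mk/2: c =?= c,  mk(s(s(mk(c, true))), a) =?= p.
Delete trivial equation c =?= c.
Bind p := mk(s(s(mk(c, true))), a). Substituting into the earlier binding gives x2 := mk(s(s(mk(c, true))), a).
Applying the MGU to either side gives s(mk(mk(mk(s(s(mk(c, true))), a), s(mk(c, true))), succ(mk(c, mk(s(s(mk(c, true))), a))))).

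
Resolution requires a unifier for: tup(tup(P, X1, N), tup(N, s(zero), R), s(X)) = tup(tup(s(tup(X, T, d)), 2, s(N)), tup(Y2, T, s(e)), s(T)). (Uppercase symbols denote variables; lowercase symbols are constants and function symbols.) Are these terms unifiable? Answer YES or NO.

Decompose tup/3: tup(P, X1, N) = tup(s(tup(X, T, d)), 2, s(N)),  tup(N, s(zero), R) = tup(Y2, T, s(e)),  s(X) = s(T).
Decompose tup/3: P = s(tup(X, T, d)),  X1 = 2,  N = s(N).
Bind P := s(tup(X, T, d)); no other remaining equation mentions P.
Bind X1 := 2; no other remaining equation mentions X1.
Occurs check fails: N occurs in s(N); the equation N = s(N) has no finite solution.

NO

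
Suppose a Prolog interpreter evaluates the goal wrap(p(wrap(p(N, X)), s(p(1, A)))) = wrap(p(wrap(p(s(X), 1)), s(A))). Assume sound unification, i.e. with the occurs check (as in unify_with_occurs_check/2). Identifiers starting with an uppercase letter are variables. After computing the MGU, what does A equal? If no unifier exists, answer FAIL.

FAIL

Decompose wrap/1: p(wrap(p(N, X)), s(p(1, A))) = p(wrap(p(s(X), 1)), s(A)).
Decompose p/2: wrap(p(N, X)) = wrap(p(s(X), 1)),  s(p(1, A)) = s(A).
Decompose wrap/1: p(N, X) = p(s(X), 1).
Decompose p/2: N = s(X),  X = 1.
Bind N := s(X); no other remaining equation mentions N.
Bind X := 1; no other remaining equation mentions X. Substituting into the earlier binding gives N := s(1).
Decompose s/1: p(1, A) = A.
Occurs check fails: A occurs in p(1, A); the equation A = p(1, A) has no finite solution.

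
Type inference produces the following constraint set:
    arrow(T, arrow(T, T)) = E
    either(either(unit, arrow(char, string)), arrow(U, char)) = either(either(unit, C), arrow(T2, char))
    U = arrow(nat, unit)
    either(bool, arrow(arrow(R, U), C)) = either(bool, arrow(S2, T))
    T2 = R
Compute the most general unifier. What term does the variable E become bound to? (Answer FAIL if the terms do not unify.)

arrow(arrow(char, string), arrow(arrow(char, string), arrow(char, string)))

Bind E := arrow(T, arrow(T, T)); no other remaining equation mentions E.
Decompose either/2: either(unit, arrow(char, string)) = either(unit, C),  arrow(U, char) = arrow(T2, char).
Decompose either/2: unit = unit,  arrow(char, string) = C.
Delete trivial equation unit = unit.
Bind C := arrow(char, string); substituting into the one remaining equation that mentions C gives: either(bool, arrow(arrow(R, U), arrow(char, string))) = either(bool, arrow(S2, T)).
Decompose arrow/2: U = T2,  char = char.
Bind U := T2; substituting into the 2 remaining equations that mention U gives: T2 = arrow(nat, unit),  either(bool, arrow(arrow(R, T2), arrow(char, string))) = either(bool, arrow(S2, T)).
Delete trivial equation char = char.
Bind T2 := arrow(nat, unit); substituting into the remaining equations gives: either(bool, arrow(arrow(R, arrow(nat, unit)), arrow(char, string))) = either(bool, arrow(S2, T)),  arrow(nat, unit) = R. Substituting into the earlier binding gives U := arrow(nat, unit).
Decompose either/2: bool = bool,  arrow(arrow(R, arrow(nat, unit)), arrow(char, string)) = arrow(S2, T).
Delete trivial equation bool = bool.
Decompose arrow/2: arrow(R, arrow(nat, unit)) = S2,  arrow(char, string) = T.
Bind S2 := arrow(R, arrow(nat, unit)); no other remaining equation mentions S2.
Bind T := arrow(char, string); no other remaining equation mentions T. Substituting into the earlier binding gives E := arrow(arrow(char, string), arrow(arrow(char, string), arrow(char, string))).
Bind R := arrow(nat, unit). Substituting into the earlier binding gives S2 := arrow(arrow(nat, unit), arrow(nat, unit)).
MGU = { E := arrow(arrow(char, string), arrow(arrow(char, string), arrow(char, string))), C := arrow(char, string), U := arrow(nat, unit), T2 := arrow(nat, unit), S2 := arrow(arrow(nat, unit), arrow(nat, unit)), T := arrow(char, string), R := arrow(nat, unit) }, so E := arrow(arrow(char, string), arrow(arrow(char, string), arrow(char, string))).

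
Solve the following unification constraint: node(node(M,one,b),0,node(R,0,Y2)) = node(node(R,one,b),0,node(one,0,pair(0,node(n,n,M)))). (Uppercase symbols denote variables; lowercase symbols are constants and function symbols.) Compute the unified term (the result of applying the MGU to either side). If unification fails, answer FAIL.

Decompose node/3: node(M,one,b) = node(R,one,b),  0 = 0,  node(R,0,Y2) = node(one,0,pair(0,node(n,n,M))).
Decompose node/3: M = R,  one = one,  b = b.
Bind M := R; substituting into the one remaining equation that mentions M gives: node(R,0,Y2) = node(one,0,pair(0,node(n,n,R))).
Delete trivial equation one = one.
Delete trivial equation b = b.
Delete trivial equation 0 = 0.
Decompose node/3: R = one,  0 = 0,  Y2 = pair(0,node(n,n,R)).
Bind R := one; substituting into the one remaining equation that mentions R gives: Y2 = pair(0,node(n,n,one)). Substituting into the earlier binding gives M := one.
Delete trivial equation 0 = 0.
Bind Y2 := pair(0,node(n,n,one)).
Applying the MGU to either side gives node(node(one,one,b),0,node(one,0,pair(0,node(n,n,one)))).

node(node(one,one,b),0,node(one,0,pair(0,node(n,n,one))))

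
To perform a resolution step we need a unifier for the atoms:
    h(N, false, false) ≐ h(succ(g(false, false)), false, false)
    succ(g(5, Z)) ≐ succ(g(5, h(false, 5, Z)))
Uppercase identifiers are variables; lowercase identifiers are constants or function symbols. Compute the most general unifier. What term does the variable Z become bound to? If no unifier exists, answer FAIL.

FAIL

Decompose h/3: N ≐ succ(g(false, false)),  false ≐ false,  false ≐ false.
Bind N := succ(g(false, false)); no other remaining equation mentions N.
Delete trivial equation false ≐ false.
Delete trivial equation false ≐ false.
Decompose succ/1: g(5, Z) ≐ g(5, h(false, 5, Z)).
Decompose g/2: 5 ≐ 5,  Z ≐ h(false, 5, Z).
Delete trivial equation 5 ≐ 5.
Occurs check fails: Z occurs in h(false, 5, Z); the equation Z ≐ h(false, 5, Z) has no finite solution.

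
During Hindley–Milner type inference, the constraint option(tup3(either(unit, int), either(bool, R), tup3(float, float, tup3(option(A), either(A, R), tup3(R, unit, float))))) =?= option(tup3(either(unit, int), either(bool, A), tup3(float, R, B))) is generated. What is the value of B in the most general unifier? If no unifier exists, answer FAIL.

tup3(option(float), either(float, float), tup3(float, unit, float))

Decompose option/1: tup3(either(unit, int), either(bool, R), tup3(float, float, tup3(option(A), either(A, R), tup3(R, unit, float)))) =?= tup3(either(unit, int), either(bool, A), tup3(float, R, B)).
Decompose tup3/3: either(unit, int) =?= either(unit, int),  either(bool, R) =?= either(bool, A),  tup3(float, float, tup3(option(A), either(A, R), tup3(R, unit, float))) =?= tup3(float, R, B).
Delete trivial equation either(unit, int) =?= either(unit, int).
Decompose either/2: bool =?= bool,  R =?= A.
Delete trivial equation bool =?= bool.
Bind R := A; substituting into the remaining equation gives: tup3(float, float, tup3(option(A), either(A, A), tup3(A, unit, float))) =?= tup3(float, A, B).
Decompose tup3/3: float =?= float,  float =?= A,  tup3(option(A), either(A, A), tup3(A, unit, float)) =?= B.
Delete trivial equation float =?= float.
Bind A := float; substituting into the remaining equation gives: tup3(option(float), either(float, float), tup3(float, unit, float)) =?= B. Substituting into the earlier binding gives R := float.
Bind B := tup3(option(float), either(float, float), tup3(float, unit, float)).
MGU = { R := float, A := float, B := tup3(option(float), either(float, float), tup3(float, unit, float)) }, so B := tup3(option(float), either(float, float), tup3(float, unit, float)).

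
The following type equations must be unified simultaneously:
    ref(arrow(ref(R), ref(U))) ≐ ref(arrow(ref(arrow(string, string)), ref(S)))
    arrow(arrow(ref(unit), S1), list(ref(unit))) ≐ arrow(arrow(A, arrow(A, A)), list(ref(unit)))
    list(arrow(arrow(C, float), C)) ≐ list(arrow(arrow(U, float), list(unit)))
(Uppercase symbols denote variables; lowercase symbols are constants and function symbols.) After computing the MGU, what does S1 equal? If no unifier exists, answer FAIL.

arrow(ref(unit), ref(unit))

Decompose ref/1: arrow(ref(R), ref(U)) ≐ arrow(ref(arrow(string, string)), ref(S)).
Decompose arrow/2: ref(R) ≐ ref(arrow(string, string)),  ref(U) ≐ ref(S).
Decompose ref/1: R ≐ arrow(string, string).
Bind R := arrow(string, string); no other remaining equation mentions R.
Decompose ref/1: U ≐ S.
Bind U := S; substituting into the one remaining equation that mentions U gives: list(arrow(arrow(C, float), C)) ≐ list(arrow(arrow(S, float), list(unit))).
Decompose arrow/2: arrow(ref(unit), S1) ≐ arrow(A, arrow(A, A)),  list(ref(unit)) ≐ list(ref(unit)).
Decompose arrow/2: ref(unit) ≐ A,  S1 ≐ arrow(A, A).
Bind A := ref(unit); substituting into the one remaining equation that mentions A gives: S1 ≐ arrow(ref(unit), ref(unit)).
Bind S1 := arrow(ref(unit), ref(unit)); no other remaining equation mentions S1.
Delete trivial equation list(ref(unit)) ≐ list(ref(unit)).
Decompose list/1: arrow(arrow(C, float), C) ≐ arrow(arrow(S, float), list(unit)).
Decompose arrow/2: arrow(C, float) ≐ arrow(S, float),  C ≐ list(unit).
Decompose arrow/2: C ≐ S,  float ≐ float.
Bind C := S; substituting into the one remaining equation that mentions C gives: S ≐ list(unit).
Delete trivial equation float ≐ float.
Bind S := list(unit). Substituting into the earlier bindings gives U := list(unit), C := list(unit).
MGU = { R := arrow(string, string), U := list(unit), A := ref(unit), S1 := arrow(ref(unit), ref(unit)), C := list(unit), S := list(unit) }, so S1 := arrow(ref(unit), ref(unit)).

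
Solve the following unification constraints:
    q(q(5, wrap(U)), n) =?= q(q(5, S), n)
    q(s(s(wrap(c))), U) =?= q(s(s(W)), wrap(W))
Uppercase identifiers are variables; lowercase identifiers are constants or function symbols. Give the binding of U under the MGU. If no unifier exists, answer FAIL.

Decompose q/2: q(5, wrap(U)) =?= q(5, S),  n =?= n.
Decompose q/2: 5 =?= 5,  wrap(U) =?= S.
Delete trivial equation 5 =?= 5.
Bind S := wrap(U); no other remaining equation mentions S.
Delete trivial equation n =?= n.
Decompose q/2: s(s(wrap(c))) =?= s(s(W)),  U =?= wrap(W).
Decompose s/1: s(wrap(c)) =?= s(W).
Decompose s/1: wrap(c) =?= W.
Bind W := wrap(c); substituting into the remaining equation gives: U =?= wrap(wrap(c)).
Bind U := wrap(wrap(c)). Substituting into the earlier binding gives S := wrap(wrap(wrap(c))).
MGU = { S -> wrap(wrap(wrap(c))), W -> wrap(c), U -> wrap(wrap(c)) }, so U -> wrap(wrap(c)).

wrap(wrap(c))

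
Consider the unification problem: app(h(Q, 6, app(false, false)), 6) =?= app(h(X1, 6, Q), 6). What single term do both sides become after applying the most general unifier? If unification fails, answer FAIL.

app(h(app(false, false), 6, app(false, false)), 6)

Decompose app/2: h(Q, 6, app(false, false)) =?= h(X1, 6, Q),  6 =?= 6.
Decompose h/3: Q =?= X1,  6 =?= 6,  app(false, false) =?= Q.
Bind Q := X1; substituting into the one remaining equation that mentions Q gives: app(false, false) =?= X1.
Delete trivial equation 6 =?= 6.
Bind X1 := app(false, false); no other remaining equation mentions X1. Substituting into the earlier binding gives Q := app(false, false).
Delete trivial equation 6 =?= 6.
Applying the MGU to either side gives app(h(app(false, false), 6, app(false, false)), 6).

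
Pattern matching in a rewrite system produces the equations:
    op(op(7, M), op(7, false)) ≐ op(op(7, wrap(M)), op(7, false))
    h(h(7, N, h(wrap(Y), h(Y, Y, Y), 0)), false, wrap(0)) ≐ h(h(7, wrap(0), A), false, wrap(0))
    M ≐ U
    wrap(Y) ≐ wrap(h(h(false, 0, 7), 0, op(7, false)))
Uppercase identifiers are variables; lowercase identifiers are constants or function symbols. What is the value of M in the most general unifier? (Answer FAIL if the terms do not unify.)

Decompose op/2: op(7, M) ≐ op(7, wrap(M)),  op(7, false) ≐ op(7, false).
Decompose op/2: 7 ≐ 7,  M ≐ wrap(M).
Delete trivial equation 7 ≐ 7.
Occurs check fails: M occurs in wrap(M); the equation M ≐ wrap(M) has no finite solution.

FAIL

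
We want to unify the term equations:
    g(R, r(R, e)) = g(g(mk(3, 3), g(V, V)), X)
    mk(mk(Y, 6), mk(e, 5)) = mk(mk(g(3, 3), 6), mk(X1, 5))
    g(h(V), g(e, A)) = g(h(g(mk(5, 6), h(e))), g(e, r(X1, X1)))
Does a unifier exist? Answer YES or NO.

YES

Decompose g/2: R = g(mk(3, 3), g(V, V)),  r(R, e) = X.
Bind R := g(mk(3, 3), g(V, V)); substituting into the one remaining equation that mentions R gives: r(g(mk(3, 3), g(V, V)), e) = X.
Bind X := r(g(mk(3, 3), g(V, V)), e); no other remaining equation mentions X.
Decompose mk/2: mk(Y, 6) = mk(g(3, 3), 6),  mk(e, 5) = mk(X1, 5).
Decompose mk/2: Y = g(3, 3),  6 = 6.
Bind Y := g(3, 3); no other remaining equation mentions Y.
Delete trivial equation 6 = 6.
Decompose mk/2: e = X1,  5 = 5.
Bind X1 := e; substituting into the one remaining equation that mentions X1 gives: g(h(V), g(e, A)) = g(h(g(mk(5, 6), h(e))), g(e, r(e, e))).
Delete trivial equation 5 = 5.
Decompose g/2: h(V) = h(g(mk(5, 6), h(e))),  g(e, A) = g(e, r(e, e)).
Decompose h/1: V = g(mk(5, 6), h(e)).
Bind V := g(mk(5, 6), h(e)); no other remaining equation mentions V. Substituting into the earlier bindings gives R := g(mk(3, 3), g(g(mk(5, 6), h(e)), g(mk(5, 6), h(e)))), X := r(g(mk(3, 3), g(g(mk(5, 6), h(e)), g(mk(5, 6), h(e)))), e).
Decompose g/2: e = e,  A = r(e, e).
Delete trivial equation e = e.
Bind A := r(e, e).
No equations remain and no clash or occurs-check failure arose, so a unifier exists.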